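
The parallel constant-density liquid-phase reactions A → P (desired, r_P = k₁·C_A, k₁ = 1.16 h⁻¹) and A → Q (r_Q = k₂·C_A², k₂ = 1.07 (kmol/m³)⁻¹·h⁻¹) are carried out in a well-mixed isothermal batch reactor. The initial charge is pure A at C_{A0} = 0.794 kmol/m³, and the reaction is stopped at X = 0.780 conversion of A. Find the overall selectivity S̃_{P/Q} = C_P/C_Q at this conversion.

C_A = C_{A0}(1−X) = 0.1747 kmol/m³.
Along a PFR/batch, dC_P/dC_A = −r_P/(r_P+r_Q) = −k₁/(k₁+k₂·C_A).
Integrating from C_{A0} to C_A: C_P = (1.16/1.07)·ln[(1.16+1.07·0.794)/(1.16+1.07·0.175)] = 1.084·ln(2.010/1.347) = 0.4338 kmol/m³.
C_Q = (C_{A0}−C_A)−C_P = 0.1856 kmol/m³; S̃_{P/Q} = 0.4338/0.1856 = 2.34.

2.34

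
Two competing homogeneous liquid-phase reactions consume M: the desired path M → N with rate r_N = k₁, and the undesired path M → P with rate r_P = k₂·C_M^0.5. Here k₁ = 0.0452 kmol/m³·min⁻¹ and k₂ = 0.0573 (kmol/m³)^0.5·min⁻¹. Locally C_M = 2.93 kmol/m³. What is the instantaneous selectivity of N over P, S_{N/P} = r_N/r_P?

0.461

S_{N/P} = r_N/r_P = (k₁)/(k₂·C_M^0.5) = (k₁/k₂)·C_M^-0.5.
= (0.0452) / (0.0573×2.930^0.5) = 0.04520/0.09808 = 0.461.
The undesired path is higher order in M, so low C_M (CSTR or dilute feed) favours N.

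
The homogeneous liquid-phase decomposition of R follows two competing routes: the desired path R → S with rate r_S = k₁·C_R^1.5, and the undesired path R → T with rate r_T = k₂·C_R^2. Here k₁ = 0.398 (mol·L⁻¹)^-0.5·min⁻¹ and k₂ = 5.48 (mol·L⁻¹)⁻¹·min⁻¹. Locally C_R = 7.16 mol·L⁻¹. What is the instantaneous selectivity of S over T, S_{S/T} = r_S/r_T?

S_{S/T} = r_S/r_T = (k₁·C_R^1.5)/(k₂·C_R^2) = (k₁/k₂)·C_R^-0.5.
= (0.398×7.160^1.5) / (5.48×7.160^2) = 7.625/280.9 = 0.0271.

0.0271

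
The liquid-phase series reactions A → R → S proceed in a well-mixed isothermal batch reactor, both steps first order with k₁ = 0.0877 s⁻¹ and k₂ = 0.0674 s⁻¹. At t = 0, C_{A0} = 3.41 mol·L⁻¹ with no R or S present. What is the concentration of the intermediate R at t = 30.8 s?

0.859 mol·L⁻¹

The intermediate concentration in a first-order A→B→C sequence is C_R = k₁C_{A0}(e^(−k₁t) − e^(−k₂t))/(k₂−k₁).
e^(−k₁t) = e^(−0.0877×30.8) = e^(−2.701) = 0.06713; e^(−k₂t) = e^(−2.076) = 0.1254.
C_R = 0.0877×3.41/(0.0674−0.0877) × (0.06713−0.1254) = (-14.73)×(-0.05831) = 0.8591 mol·L⁻¹.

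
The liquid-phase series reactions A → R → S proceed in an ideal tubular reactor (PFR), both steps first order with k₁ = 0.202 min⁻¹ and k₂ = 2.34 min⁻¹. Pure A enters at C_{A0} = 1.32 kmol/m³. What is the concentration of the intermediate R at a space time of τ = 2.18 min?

0.0795 kmol/m³

Solving the coupled first-order balances gives C_R(τ) = [k₁/(k₂−k₁)]·C_{A0}·(e^(−k₁τ) − e^(−k₂τ)).
e^(−k₁τ) = e^(−0.202×2.18) = e^(−0.4404) = 0.6438; e^(−k₂τ) = e^(−5.101) = 0.006089.
C_R = 0.202×1.32/(2.34−0.202) × (0.6438−0.006089) = 0.1247×0.6377 = 0.07953 kmol/m³.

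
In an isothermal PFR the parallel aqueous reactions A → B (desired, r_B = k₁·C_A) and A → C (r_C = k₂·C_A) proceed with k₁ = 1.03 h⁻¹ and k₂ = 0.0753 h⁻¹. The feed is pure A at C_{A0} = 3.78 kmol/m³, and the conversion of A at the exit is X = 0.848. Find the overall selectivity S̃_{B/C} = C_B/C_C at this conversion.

13.7

C_A = C_{A0}(1−X) = 0.5746 kmol/m³.
Both paths are first order in A, so the instantaneous fraction to B is constant: dC_B/d(−C_A) = k₁/(k₁+k₂) = 0.9319.
C_B = 0.9319·(C_{A0}−C_A) = 0.9319×3.205 = 2.99 kmol/m³.
C_C = (C_{A0}−C_A)−C_B = 0.2184 kmol/m³; S̃_{B/C} = 2.987/0.2184 = 13.7.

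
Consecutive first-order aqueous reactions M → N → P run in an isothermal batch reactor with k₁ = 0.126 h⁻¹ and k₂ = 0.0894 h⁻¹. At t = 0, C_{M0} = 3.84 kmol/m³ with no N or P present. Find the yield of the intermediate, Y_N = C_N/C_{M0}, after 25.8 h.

For first-order series with pure M initially, C_N(t) = k₁C_{M0}/(k₂−k₁)·(e^(−k₁t) − e^(−k₂t)).
e^(−k₁t) = e^(−0.126×25.8) = e^(−3.251) = 0.03874; e^(−k₂t) = e^(−2.307) = 0.09961.
C_N = 0.126×3.84/(0.0894−0.126) × (0.03874−0.09961) = (-13.22)×(-0.06086) = 0.8046 kmol/m³.
Y_N = C_N/C_{M0} = 0.8046/3.84 = 0.210.

0.210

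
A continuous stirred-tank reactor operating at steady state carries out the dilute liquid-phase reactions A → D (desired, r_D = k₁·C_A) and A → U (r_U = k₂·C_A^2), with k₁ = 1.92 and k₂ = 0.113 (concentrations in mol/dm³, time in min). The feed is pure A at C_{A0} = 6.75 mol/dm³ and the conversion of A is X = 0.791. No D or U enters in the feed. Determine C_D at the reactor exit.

Exit C_A = C_{A0}(1−X) = 6.75×0.209 = 1.411 mol/dm³.
A CSTR operates uniformly at the exit composition, giving r_D = 2.709 and r_U = 0.2249 (each k·C_A^n at C_A = 1.411).
Fraction of consumed A going to D: r_D/(r_D+r_U) = 0.9233.
C_D = 0.9233·C_{A0}·X = 0.9233×6.75×0.791 = 4.93 mol/dm³.

4.93 mol/dm³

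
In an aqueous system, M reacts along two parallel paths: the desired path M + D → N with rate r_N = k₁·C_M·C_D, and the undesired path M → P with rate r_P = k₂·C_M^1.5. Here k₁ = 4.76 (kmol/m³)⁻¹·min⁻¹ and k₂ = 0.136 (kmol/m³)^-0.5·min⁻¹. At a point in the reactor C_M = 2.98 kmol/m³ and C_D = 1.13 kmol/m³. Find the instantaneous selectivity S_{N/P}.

22.9

S_{N/P} = r_N/r_P = (k₁·C_M·C_D)/(k₂·C_M^1.5) = (k₁/k₂)·C_M^-0.5·C_D.
= (4.76×2.980×1.130) / (0.136×2.980^1.5) = 16.03/0.6996 = 22.9.
The undesired path is higher order in M, so low C_M (CSTR or dilute feed) favours N.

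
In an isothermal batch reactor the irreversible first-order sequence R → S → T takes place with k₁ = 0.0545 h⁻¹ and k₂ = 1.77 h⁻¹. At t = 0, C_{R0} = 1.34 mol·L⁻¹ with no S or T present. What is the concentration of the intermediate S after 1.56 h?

0.0364 mol·L⁻¹

The intermediate concentration in a first-order A→B→C sequence is C_S = k₁C_{R0}(e^(−k₁t) − e^(−k₂t))/(k₂−k₁).
e^(−k₁t) = e^(−0.0545×1.56) = e^(−0.08502) = 0.9185; e^(−k₂t) = e^(−2.761) = 0.06322.
C_S = 0.0545×1.34/(1.77−0.0545) × (0.9185−0.06322) = 0.04257×0.8553 = 0.03641 mol·L⁻¹.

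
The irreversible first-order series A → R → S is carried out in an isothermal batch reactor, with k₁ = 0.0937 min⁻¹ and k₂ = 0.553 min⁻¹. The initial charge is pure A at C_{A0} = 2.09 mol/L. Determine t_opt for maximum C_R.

3.87 min

Setting dC_R/dt = 0 gives t_opt = ln(k₂/k₁)/(k₂−k₁).
= ln(0.553/0.0937)/(0.553−0.0937) = ln(5.902)/0.4593 = 1.775/0.4593 = 3.87 min.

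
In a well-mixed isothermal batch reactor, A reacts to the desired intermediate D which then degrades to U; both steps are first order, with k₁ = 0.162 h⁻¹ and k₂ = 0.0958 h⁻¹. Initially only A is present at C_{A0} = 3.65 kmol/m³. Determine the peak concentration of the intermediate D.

Evaluating C_D at t_opt = ln(k₂/k₁)/(k₂−k₁) gives C_{D,max}/C_{A0} = (k₁/k₂)^[k₂/(k₂−k₁)].
= (0.162/0.0958)^(0.0958/(0.0958−0.162)) = (1.691)^(-1.447) = 0.4676.
C_{D,max} = 0.4676×3.65 = 1.71 kmol/m³.

1.71 kmol/m³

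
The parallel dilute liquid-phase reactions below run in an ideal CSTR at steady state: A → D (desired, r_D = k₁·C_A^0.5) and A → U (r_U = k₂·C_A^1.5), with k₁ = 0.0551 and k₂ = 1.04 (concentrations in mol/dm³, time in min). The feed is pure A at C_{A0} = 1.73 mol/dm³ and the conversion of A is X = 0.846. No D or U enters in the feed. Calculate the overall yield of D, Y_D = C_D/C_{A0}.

Exit C_A = C_{A0}(1−X) = 1.73×0.154 = 0.2664 mol/dm³.
Rates in a CSTR are evaluated at the outlet concentration: r_D = 0.0551×0.2664^0.5 = 0.02844, r_U = 1.04×0.2664^1.5 = 0.1430.
Fraction of consumed A going to D: r_D/(r_D+r_U) = 0.1659.
C_D = 0.1659·C_{A0}·X = 0.1659×1.73×0.846 = 0.243 mol/dm³; Y_D = C_D/C_{A0} = 0.140.

0.140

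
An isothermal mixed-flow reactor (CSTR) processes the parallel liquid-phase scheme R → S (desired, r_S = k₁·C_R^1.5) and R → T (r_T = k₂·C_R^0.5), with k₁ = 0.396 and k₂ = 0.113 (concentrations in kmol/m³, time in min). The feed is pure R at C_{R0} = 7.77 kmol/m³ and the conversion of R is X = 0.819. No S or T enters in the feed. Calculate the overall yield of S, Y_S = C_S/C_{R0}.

Exit C_R = C_{R0}(1−X) = 7.77×0.181 = 1.406 kmol/m³.
Rates in a CSTR are evaluated at the outlet concentration: r_S = 0.396×1.406^1.5 = 0.6605, r_T = 0.113×1.406^0.5 = 0.1340.
Fraction of consumed R going to S: r_S/(r_S+r_T) = 0.8313.
C_S = 0.8313·C_{R0}·X = 0.8313×7.77×0.819 = 5.29 kmol/m³; Y_S = C_S/C_{R0} = 0.681.

0.681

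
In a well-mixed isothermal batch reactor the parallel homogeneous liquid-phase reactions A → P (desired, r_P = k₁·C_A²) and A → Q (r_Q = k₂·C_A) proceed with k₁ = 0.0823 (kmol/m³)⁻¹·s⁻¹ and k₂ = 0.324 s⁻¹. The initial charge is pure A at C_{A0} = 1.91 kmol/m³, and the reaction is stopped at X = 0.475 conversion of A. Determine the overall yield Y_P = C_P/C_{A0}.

0.127

C_A = C_{A0}(1−X) = 1.003 kmol/m³.
Along a PFR/batch, dC_Q/dC_A = −r_Q/(r_P+r_Q) = −k₂/(k₂+k₁·C_A).
Integrating from C_{A0} to C_A: C_Q = (0.324/0.0823)·ln[(0.324+0.0823·1.91)/(0.324+0.0823·1.00)] = 3.937·ln(0.4812/0.4065) = 0.6638 kmol/m³.
Then C_P = (C_{A0}−C_A) − C_Q = 0.9072 − 0.6638 = 0.2434 kmol/m³.
Y_P = C_P/C_{A0} = 0.2434/1.91 = 0.127.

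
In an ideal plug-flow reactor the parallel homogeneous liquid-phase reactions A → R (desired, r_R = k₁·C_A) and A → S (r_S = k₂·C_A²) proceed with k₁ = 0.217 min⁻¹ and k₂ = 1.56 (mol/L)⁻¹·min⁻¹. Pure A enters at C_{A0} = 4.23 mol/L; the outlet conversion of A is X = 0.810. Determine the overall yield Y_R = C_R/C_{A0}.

C_A = C_{A0}(1−X) = 0.8037 mol/L.
Along a PFR/batch, dC_R/dC_A = −r_R/(r_R+r_S) = −k₁/(k₁+k₂·C_A).
Integrating from C_{A0} to C_A: C_R = (0.217/1.56)·ln[(0.217+1.56·4.23)/(0.217+1.56·0.804)] = 0.1391·ln(6.816/1.471) = 0.2133 mol/L.
Y_R = C_R/C_{A0} = 0.2133/4.23 = 0.0504.

0.0504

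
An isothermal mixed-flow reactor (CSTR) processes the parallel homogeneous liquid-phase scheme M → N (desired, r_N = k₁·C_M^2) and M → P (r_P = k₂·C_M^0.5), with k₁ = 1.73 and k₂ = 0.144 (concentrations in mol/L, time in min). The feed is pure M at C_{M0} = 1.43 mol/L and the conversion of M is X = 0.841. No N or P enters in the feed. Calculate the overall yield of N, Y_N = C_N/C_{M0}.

0.476

Exit C_M = C_{M0}(1−X) = 1.43×0.159 = 0.2274 mol/L.
A CSTR operates uniformly at the exit composition, giving r_N = 0.08944 and r_P = 0.06866 (each k·C_M^n at C_M = 0.2274).
Fraction of consumed M going to N: r_N/(r_N+r_P) = 0.5657.
C_N = 0.5657·C_{M0}·X = 0.5657×1.43×0.841 = 0.680 mol/L; Y_N = C_N/C_{M0} = 0.476.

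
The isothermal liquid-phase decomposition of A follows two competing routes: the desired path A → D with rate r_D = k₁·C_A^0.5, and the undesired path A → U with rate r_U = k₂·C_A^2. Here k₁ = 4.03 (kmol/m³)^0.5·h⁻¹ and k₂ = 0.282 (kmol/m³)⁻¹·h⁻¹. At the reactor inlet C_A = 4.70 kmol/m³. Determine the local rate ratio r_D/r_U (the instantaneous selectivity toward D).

1.40

S_{D/U} = r_D/r_U = (k₁·C_A^0.5)/(k₂·C_A^2) = (k₁/k₂)·C_A^-1.5.
= (4.03×4.700^0.5) / (0.282×4.700^2) = 8.737/6.229 = 1.40.
The undesired path is higher order in A, so low C_A (CSTR or dilute feed) favours D.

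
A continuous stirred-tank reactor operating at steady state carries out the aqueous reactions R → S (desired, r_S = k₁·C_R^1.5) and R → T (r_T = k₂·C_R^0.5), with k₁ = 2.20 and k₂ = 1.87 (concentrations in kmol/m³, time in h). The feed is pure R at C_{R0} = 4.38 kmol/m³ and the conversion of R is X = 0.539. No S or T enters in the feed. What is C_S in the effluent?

1.66 kmol/m³

Exit C_R = C_{R0}(1−X) = 4.38×0.461 = 2.019 kmol/m³.
A CSTR operates uniformly at the exit composition, giving r_S = 6.312 and r_T = 2.657 (each k·C_R^n at C_R = 2.019).
Fraction of consumed R going to S: r_S/(r_S+r_T) = 0.7037.
C_S = 0.7037·C_{R0}·X = 0.7037×4.38×0.539 = 1.66 kmol/m³.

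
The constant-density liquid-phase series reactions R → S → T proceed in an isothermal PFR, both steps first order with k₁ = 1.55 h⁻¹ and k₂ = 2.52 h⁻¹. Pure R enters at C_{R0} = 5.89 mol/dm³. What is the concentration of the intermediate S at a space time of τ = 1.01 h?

1.23 mol/dm³

For first-order series with pure R initially, C_S(τ) = k₁C_{R0}/(k₂−k₁)·(e^(−k₁τ) − e^(−k₂τ)).
e^(−k₁τ) = e^(−1.55×1.01) = e^(−1.566) = 0.2090; e^(−k₂τ) = e^(−2.545) = 0.07846.
C_S = 1.55×5.89/(2.52−1.55) × (0.2090−0.07846) = 9.412×0.1305 = 1.228 mol/dm³.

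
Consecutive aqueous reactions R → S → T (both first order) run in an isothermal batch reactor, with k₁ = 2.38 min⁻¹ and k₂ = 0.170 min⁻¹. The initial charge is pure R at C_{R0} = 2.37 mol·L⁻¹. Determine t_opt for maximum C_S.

1.19 min

For first-order series the maximum of C_S occurs at t_opt = ln(k₂/k₁)/(k₂−k₁).
= ln(0.170/2.38)/(0.170−2.38) = ln(0.07143)/-2.210 = -2.639/-2.210 = 1.19 min.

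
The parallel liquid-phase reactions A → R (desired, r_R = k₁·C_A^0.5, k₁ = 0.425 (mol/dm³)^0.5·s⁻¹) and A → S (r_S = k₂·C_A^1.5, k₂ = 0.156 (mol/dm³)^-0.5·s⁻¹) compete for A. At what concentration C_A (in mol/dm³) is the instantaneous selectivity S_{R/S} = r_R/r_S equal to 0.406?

S_{R/S} = (k₁/k₂)·C_A⁻¹ ⇒ C_A = (S·k₂/k₁)^(-1).
= (0.406×0.156/0.425)^(-1) = (0.1490)^(-1) = 6.71 mol/dm³.

6.71 mol/dm³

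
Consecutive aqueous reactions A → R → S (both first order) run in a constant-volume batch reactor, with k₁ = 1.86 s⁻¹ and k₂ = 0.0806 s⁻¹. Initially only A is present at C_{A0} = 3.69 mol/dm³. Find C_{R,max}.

At the optimum, C_{R,max}/C_{A0} = (k₁/k₂)^[k₂/(k₂−k₁)].
= (1.86/0.0806)^(0.0806/(0.0806−1.86)) = (23.08)^(-0.04530) = 0.8675.
C_{R,max} = 0.8675×3.69 = 3.20 mol/dm³.

3.20 mol/dm³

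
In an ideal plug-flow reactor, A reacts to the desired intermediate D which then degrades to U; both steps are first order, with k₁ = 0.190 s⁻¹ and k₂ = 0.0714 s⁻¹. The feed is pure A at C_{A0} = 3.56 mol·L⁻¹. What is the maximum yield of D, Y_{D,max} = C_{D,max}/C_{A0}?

0.555

For a first-order series the maximum intermediate yield is C_{D,max}/C_{A0} = (k₁/k₂)^[k₂/(k₂−k₁)].
= (0.190/0.0714)^(0.0714/(0.0714−0.190)) = (2.661)^(-0.6020) = 0.5548.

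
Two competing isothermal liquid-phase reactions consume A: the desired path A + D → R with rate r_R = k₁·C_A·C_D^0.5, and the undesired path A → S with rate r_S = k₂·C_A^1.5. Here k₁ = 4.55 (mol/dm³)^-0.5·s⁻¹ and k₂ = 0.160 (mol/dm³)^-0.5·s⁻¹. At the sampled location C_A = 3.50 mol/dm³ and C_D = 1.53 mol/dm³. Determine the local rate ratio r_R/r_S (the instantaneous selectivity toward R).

S_{R/S} = r_R/r_S = (k₁·C_A·C_D^0.5)/(k₂·C_A^1.5) = (k₁/k₂)·C_A^-0.5·C_D^0.5.
= (4.55×3.500×1.530^0.5) / (0.160×3.500^1.5) = 19.70/1.048 = 18.8.

18.8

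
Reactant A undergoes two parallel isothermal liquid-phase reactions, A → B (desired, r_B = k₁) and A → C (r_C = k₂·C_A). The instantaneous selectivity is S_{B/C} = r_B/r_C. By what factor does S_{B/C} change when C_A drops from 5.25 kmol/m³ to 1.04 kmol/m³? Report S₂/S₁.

5.05

S_{B/C} = (k₁/k₂)·C_A⁻¹, so S₂/S₁ = (C_{A,2}/C_{A,1})⁻¹.
= 5.25/1.04 = 5.05.
Selectivity toward B rises as C_A falls — low-concentration operation is favoured.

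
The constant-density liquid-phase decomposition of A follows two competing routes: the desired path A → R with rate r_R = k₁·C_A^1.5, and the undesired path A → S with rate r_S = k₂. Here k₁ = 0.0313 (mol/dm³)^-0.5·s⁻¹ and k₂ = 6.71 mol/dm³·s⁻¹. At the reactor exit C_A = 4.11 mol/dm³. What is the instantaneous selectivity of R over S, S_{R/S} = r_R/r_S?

S_{R/S} = r_R/r_S = (k₁·C_A^1.5)/(k₂) = (k₁/k₂)·C_A^1.5.
= (0.0313×4.110^1.5) / (6.71) = 0.2608/6.710 = 0.0389.

0.0389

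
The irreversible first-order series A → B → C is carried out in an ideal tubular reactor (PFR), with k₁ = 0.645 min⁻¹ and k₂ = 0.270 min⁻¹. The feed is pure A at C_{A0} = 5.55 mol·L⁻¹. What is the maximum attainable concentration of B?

2.96 mol·L⁻¹

At the optimum, C_{B,max}/C_{A0} = (k₁/k₂)^[k₂/(k₂−k₁)].
= (0.645/0.270)^(0.270/(0.270−0.645)) = (2.389)^(-0.7200) = 0.5342.
C_{B,max} = 0.5342×5.55 = 2.96 mol·L⁻¹.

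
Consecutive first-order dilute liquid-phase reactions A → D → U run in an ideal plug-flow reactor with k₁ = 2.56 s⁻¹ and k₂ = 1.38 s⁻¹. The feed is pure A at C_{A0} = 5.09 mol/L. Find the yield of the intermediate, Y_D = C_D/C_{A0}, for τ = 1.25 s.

For first-order series with pure A initially, C_D(τ) = k₁C_{A0}/(k₂−k₁)·(e^(−k₁τ) − e^(−k₂τ)).
e^(−k₁τ) = e^(−2.56×1.25) = e^(−3.200) = 0.04076; e^(−k₂τ) = e^(−1.725) = 0.1782.
C_D = 2.56×5.09/(1.38−2.56) × (0.04076−0.1782) = (-11.04)×(-0.1374) = 1.517 mol/L.
Y_D = C_D/C_{A0} = 1.517/5.09 = 0.298.

0.298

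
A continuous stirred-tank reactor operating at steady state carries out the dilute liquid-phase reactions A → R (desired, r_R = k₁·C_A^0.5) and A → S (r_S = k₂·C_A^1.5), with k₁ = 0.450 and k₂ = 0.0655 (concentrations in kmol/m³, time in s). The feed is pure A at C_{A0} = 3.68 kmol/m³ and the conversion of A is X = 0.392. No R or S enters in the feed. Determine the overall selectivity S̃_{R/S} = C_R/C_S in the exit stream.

3.07

Exit C_A = C_{A0}(1−X) = 3.68×0.608 = 2.237 kmol/m³.
In a CSTR the entire volume is at exit conditions, so r_R = 0.450×2.237^0.5 = 0.6731 and r_S = 0.0655×2.237^1.5 = 0.2192.
Overall selectivity = C_R/C_S = r_Rτ/(r_Sτ) = r_R/r_S = 3.07.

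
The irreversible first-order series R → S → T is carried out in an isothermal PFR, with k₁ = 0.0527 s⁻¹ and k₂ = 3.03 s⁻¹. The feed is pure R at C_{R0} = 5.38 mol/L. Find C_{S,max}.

0.0871 mol/L

At the optimum, C_{S,max}/C_{R0} = (k₁/k₂)^[k₂/(k₂−k₁)].
= (0.0527/3.03)^(3.03/(3.03−0.0527)) = (0.01739)^(1.018) = 0.01619.
C_{S,max} = 0.01619×5.38 = 0.0871 mol/L.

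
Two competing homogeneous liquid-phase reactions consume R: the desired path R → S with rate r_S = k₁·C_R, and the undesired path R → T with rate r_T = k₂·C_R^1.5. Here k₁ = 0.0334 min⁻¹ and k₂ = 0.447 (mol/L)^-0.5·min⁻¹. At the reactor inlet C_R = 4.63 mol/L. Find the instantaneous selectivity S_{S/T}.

0.0347

S_{S/T} = r_S/r_T = (k₁·C_R)/(k₂·C_R^1.5) = (k₁/k₂)·C_R^-0.5.
= (0.0334×4.630) / (0.447×4.630^1.5) = 0.1546/4.453 = 0.0347.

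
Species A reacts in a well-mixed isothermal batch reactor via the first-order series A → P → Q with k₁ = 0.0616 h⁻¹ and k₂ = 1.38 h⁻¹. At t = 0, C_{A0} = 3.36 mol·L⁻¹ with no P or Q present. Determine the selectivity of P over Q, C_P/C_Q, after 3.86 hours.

For first-order series with pure A initially, C_P(t) = k₁C_{A0}/(k₂−k₁)·(e^(−k₁t) − e^(−k₂t)).
e^(−k₁t) = e^(−0.0616×3.86) = e^(−0.2378) = 0.7884; e^(−k₂t) = e^(−5.327) = 0.004860.
C_P = 0.0616×3.36/(1.38−0.0616) × (0.7884−0.004860) = 0.1570×0.7835 = 0.1230 mol·L⁻¹.
C_A = C_{A0}e^(−k₁t) = 2.649 mol·L⁻¹, so C_Q = C_{A0}−C_A−C_P = 0.5880 mol·L⁻¹; C_P/C_Q = 0.209.

0.209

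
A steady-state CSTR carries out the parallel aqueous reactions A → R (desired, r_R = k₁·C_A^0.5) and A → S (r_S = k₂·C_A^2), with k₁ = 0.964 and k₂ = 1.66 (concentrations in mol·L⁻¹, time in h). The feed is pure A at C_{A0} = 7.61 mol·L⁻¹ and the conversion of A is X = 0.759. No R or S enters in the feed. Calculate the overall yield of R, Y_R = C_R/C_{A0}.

0.144

Exit C_A = C_{A0}(1−X) = 7.61×0.241 = 1.834 mol·L⁻¹.
In a CSTR the entire volume is at exit conditions, so r_R = 0.964×1.834^0.5 = 1.306 and r_S = 1.66×1.834^2 = 5.584.
Fraction of consumed A going to R: r_R/(r_R+r_S) = 0.1895.
C_R = 0.1895·C_{A0}·X = 0.1895×7.61×0.759 = 1.09 mol·L⁻¹; Y_R = C_R/C_{A0} = 0.144.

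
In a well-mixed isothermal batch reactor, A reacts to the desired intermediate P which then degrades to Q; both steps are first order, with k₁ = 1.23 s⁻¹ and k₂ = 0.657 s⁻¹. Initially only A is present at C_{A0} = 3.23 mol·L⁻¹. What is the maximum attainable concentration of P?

1.57 mol·L⁻¹

For a first-order series the maximum intermediate yield is C_{P,max}/C_{A0} = (k₁/k₂)^[k₂/(k₂−k₁)].
= (1.23/0.657)^(0.657/(0.657−1.23)) = (1.872)^(-1.147) = 0.4872.
C_{P,max} = 0.4872×3.23 = 1.57 mol·L⁻¹.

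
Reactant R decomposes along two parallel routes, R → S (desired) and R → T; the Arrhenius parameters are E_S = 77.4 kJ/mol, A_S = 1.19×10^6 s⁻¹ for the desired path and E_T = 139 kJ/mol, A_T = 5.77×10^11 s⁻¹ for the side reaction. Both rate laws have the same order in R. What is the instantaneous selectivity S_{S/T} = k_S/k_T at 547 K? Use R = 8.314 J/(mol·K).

1.57

With equal orders, S_{S/T} = k_S/k_T = (A_S/A_T)·exp[(E_T−E_S)/(RT)].
(E_T−E_S)/(RT) = (139−77.4)×10³/(8.314×547) = 61600/4548 = 13.55.
k_S/k_T = (1.19×10^6/5.77×10^11)·exp(13.55) = 2.062×10^-6 × 7.631×10^5 = 1.57.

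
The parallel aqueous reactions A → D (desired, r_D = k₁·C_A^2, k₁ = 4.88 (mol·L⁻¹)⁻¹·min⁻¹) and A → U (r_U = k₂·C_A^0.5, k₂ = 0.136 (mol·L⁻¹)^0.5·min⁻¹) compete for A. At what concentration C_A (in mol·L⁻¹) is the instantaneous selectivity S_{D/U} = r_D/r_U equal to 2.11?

0.151 mol·L⁻¹

S_{D/U} = (k₁/k₂)·C_A^1.5 ⇒ C_A = (S·k₂/k₁)^(1/1.5).
= (2.11×0.136/4.88)^(0.6667) = (0.05880)^(0.6667) = 0.151 mol·L⁻¹.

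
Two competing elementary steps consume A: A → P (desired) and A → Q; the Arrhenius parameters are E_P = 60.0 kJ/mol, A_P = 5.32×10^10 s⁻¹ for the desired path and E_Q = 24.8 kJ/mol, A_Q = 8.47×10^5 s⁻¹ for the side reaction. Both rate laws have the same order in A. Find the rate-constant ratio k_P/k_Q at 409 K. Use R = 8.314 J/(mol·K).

2.01

With equal orders, S_{P/Q} = k_P/k_Q = (A_P/A_Q)·exp[(E_Q−E_P)/(RT)].
(E_Q−E_P)/(RT) = (24.8−60.0)×10³/(8.314×409) = -35200/3400 = -10.35.
k_P/k_Q = (5.32×10^10/8.47×10^5)·exp(-10.35) = 62810 × 3.194×10^-5 = 2.01.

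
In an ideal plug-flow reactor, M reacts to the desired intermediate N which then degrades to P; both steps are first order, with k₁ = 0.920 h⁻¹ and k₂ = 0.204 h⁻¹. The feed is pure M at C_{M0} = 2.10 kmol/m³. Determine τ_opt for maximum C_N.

For first-order series the maximum of C_N occurs at τ_opt = ln(k₂/k₁)/(k₂−k₁).
= ln(0.204/0.920)/(0.204−0.920) = ln(0.2217)/-0.7160 = -1.506/-0.7160 = 2.10 h.

2.10 h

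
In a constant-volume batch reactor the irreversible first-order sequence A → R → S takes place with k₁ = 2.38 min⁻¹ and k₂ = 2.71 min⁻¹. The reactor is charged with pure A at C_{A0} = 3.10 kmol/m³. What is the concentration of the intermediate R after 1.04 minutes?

0.547 kmol/m³

For first-order series with pure A initially, C_R(t) = k₁C_{A0}/(k₂−k₁)·(e^(−k₁t) − e^(−k₂t)).
e^(−k₁t) = e^(−2.38×1.04) = e^(−2.475) = 0.08415; e^(−k₂t) = e^(−2.818) = 0.05970.
C_R = 2.38×3.10/(2.71−2.38) × (0.08415−0.05970) = 22.36×0.02444 = 0.5465 kmol/m³.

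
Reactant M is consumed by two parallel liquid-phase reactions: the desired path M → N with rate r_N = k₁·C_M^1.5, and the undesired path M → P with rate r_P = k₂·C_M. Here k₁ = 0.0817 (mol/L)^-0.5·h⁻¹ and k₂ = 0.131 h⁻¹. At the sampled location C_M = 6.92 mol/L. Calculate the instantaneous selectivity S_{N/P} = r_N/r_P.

S_{N/P} = r_N/r_P = (k₁·C_M^1.5)/(k₂·C_M) = (k₁/k₂)·C_M^0.5.
= (0.0817×6.920^1.5) / (0.131×6.920) = 1.487/0.9065 = 1.64.

1.64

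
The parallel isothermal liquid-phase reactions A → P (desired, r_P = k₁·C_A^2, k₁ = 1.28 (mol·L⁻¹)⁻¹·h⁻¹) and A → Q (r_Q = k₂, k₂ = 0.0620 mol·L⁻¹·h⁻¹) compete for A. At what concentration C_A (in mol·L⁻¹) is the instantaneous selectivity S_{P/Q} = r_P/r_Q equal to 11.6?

0.750 mol·L⁻¹

S_{P/Q} = (k₁/k₂)·C_A^2 ⇒ C_A = (S·k₂/k₁)^(0.5).
= (11.6×0.0620/1.28)^(0.5) = (0.5619)^(0.5) = 0.750 mol·L⁻¹.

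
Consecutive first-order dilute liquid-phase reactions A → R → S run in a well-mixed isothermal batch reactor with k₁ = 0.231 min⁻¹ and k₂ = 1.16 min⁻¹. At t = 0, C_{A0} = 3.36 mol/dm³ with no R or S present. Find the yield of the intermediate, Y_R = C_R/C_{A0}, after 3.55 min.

0.105

The intermediate concentration in a first-order A→B→C sequence is C_R = k₁C_{A0}(e^(−k₁t) − e^(−k₂t))/(k₂−k₁).
e^(−k₁t) = e^(−0.231×3.55) = e^(−0.8200) = 0.4404; e^(−k₂t) = e^(−4.118) = 0.01628.
C_R = 0.231×3.36/(1.16−0.231) × (0.4404−0.01628) = 0.8355×0.4241 = 0.3544 mol/dm³.
Y_R = C_R/C_{A0} = 0.3544/3.36 = 0.105.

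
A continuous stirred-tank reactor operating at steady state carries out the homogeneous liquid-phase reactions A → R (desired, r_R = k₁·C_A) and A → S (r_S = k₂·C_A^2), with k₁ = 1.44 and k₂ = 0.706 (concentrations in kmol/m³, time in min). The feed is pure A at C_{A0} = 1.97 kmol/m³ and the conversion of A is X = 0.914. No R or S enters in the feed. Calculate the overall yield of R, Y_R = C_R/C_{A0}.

Exit C_A = C_{A0}(1−X) = 1.97×0.0860 = 0.1694 kmol/m³.
In a CSTR the entire volume is at exit conditions, so r_R = 1.44×0.1694 = 0.2440 and r_S = 0.706×0.1694^2 = 0.02026.
Fraction of consumed A going to R: r_R/(r_R+r_S) = 0.9233.
C_R = 0.9233·C_{A0}·X = 0.9233×1.97×0.914 = 1.66 kmol/m³; Y_R = C_R/C_{A0} = 0.844.

0.844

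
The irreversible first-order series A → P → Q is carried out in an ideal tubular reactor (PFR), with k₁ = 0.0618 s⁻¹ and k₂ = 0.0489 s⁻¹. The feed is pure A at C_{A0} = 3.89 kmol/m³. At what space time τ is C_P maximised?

For first-order series the maximum of C_P occurs at τ_opt = ln(k₂/k₁)/(k₂−k₁).
= ln(0.0489/0.0618)/(0.0489−0.0618) = ln(0.7913)/-0.01290 = -0.2341/-0.01290 = 18.1 s.

18.1 s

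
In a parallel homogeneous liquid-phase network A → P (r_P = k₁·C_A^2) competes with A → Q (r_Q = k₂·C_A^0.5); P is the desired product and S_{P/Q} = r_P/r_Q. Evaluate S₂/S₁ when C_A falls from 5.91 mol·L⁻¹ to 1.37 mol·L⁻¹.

0.112

S_{P/Q} = (k₁/k₂)·C_A^1.5, so S₂/S₁ = (C_{A,2}/C_{A,1})^1.5.
= (1.37/5.91)^1.5 = (0.2318)^1.5 = 0.112.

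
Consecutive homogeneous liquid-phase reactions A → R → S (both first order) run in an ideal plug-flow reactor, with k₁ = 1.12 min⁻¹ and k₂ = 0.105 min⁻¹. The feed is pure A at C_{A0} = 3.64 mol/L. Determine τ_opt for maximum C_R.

For first-order series the maximum of C_R occurs at τ_opt = ln(k₂/k₁)/(k₂−k₁).
= ln(0.105/1.12)/(0.105−1.12) = ln(0.09375)/-1.015 = -2.367/-1.015 = 2.33 min.

2.33 min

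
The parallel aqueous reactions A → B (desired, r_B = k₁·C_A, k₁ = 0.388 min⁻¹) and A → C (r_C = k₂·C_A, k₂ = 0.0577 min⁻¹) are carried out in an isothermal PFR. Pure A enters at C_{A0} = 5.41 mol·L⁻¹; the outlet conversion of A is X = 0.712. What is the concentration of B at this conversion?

3.35 mol·L⁻¹

C_A = C_{A0}(1−X) = 1.558 mol·L⁻¹.
Both paths are first order in A, so the instantaneous fraction to B is constant: dC_B/d(−C_A) = k₁/(k₁+k₂) = 0.8705.
C_B = 0.8705·(C_{A0}−C_A) = 0.8705×3.852 = 3.35 mol·L⁻¹.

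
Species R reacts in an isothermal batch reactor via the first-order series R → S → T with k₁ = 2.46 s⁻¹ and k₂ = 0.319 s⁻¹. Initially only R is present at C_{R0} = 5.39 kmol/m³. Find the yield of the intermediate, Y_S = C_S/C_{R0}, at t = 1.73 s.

0.645

For first-order series with pure R initially, C_S(t) = k₁C_{R0}/(k₂−k₁)·(e^(−k₁t) − e^(−k₂t)).
e^(−k₁t) = e^(−2.46×1.73) = e^(−4.256) = 0.01418; e^(−k₂t) = e^(−0.5519) = 0.5759.
C_S = 2.46×5.39/(0.319−2.46) × (0.01418−0.5759) = (-6.193)×(-0.5617) = 3.479 kmol/m³.
Y_S = C_S/C_{R0} = 3.479/5.39 = 0.645.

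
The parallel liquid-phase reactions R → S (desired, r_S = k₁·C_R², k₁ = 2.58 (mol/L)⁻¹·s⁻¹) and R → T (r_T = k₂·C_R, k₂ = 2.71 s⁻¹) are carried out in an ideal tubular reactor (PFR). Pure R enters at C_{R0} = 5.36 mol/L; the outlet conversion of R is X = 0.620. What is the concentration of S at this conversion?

C_R = C_{R0}(1−X) = 2.037 mol/L.
Along a PFR/batch, dC_T/dC_R = −r_T/(r_S+r_T) = −k₂/(k₂+k₁·C_R).
Integrating from C_{R0} to C_R: C_T = (2.71/2.58)·ln[(2.71+2.58·5.36)/(2.71+2.58·2.04)] = 1.050·ln(16.54/7.965) = 0.7675 mol/L.
Then C_S = (C_{R0}−C_R) − C_T = 3.323 − 0.7675 = 2.556 mol/L.

2.56 mol/L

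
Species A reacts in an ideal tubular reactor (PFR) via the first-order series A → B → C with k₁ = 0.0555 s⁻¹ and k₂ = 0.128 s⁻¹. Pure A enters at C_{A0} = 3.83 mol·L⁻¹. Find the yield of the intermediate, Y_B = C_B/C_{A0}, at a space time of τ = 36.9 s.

0.0919

The intermediate concentration in a first-order A→B→C sequence is C_B = k₁C_{A0}(e^(−k₁τ) − e^(−k₂τ))/(k₂−k₁).
e^(−k₁τ) = e^(−0.0555×36.9) = e^(−2.048) = 0.1290; e^(−k₂τ) = e^(−4.723) = 0.008887.
C_B = 0.0555×3.83/(0.128−0.0555) × (0.1290−0.008887) = 2.932×0.1201 = 0.3522 mol·L⁻¹.
Y_B = C_B/C_{A0} = 0.3522/3.83 = 0.0919.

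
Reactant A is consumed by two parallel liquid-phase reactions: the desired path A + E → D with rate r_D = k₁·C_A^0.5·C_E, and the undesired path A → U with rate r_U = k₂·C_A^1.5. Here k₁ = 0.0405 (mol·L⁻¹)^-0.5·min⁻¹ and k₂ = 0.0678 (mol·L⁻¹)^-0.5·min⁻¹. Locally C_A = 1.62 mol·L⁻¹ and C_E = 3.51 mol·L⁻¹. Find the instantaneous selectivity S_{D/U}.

S_{D/U} = r_D/r_U = (k₁·C_A^0.5·C_E)/(k₂·C_A^1.5) = (k₁/k₂)·C_A⁻¹·C_E.
= (0.0405×1.620^0.5×3.510) / (0.0678×1.620^1.5) = 0.1809/0.1398 = 1.29.

1.29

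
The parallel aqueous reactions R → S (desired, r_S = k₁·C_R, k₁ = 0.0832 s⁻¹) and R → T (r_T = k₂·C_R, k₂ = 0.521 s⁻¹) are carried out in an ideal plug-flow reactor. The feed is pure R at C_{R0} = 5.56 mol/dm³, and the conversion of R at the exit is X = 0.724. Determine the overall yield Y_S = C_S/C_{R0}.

C_R = C_{R0}(1−X) = 1.535 mol/dm³.
Both paths are first order in R, so the instantaneous fraction to S is constant: dC_S/d(−C_R) = k₁/(k₁+k₂) = 0.1377.
C_S = 0.1377·(C_{R0}−C_R) = 0.1377×4.025 = 0.554 mol/dm³.
Y_S = C_S/C_{R0} = 0.5543/5.56 = 0.0997.

0.0997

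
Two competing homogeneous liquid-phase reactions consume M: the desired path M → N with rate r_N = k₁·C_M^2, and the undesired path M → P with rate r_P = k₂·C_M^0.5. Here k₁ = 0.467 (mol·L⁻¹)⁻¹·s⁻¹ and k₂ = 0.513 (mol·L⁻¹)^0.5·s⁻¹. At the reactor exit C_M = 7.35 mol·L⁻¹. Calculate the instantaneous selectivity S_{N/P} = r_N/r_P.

18.1

S_{N/P} = r_N/r_P = (k₁·C_M^2)/(k₂·C_M^0.5) = (k₁/k₂)·C_M^1.5.
= (0.467×7.350^2) / (0.513×7.350^0.5) = 25.23/1.391 = 18.1.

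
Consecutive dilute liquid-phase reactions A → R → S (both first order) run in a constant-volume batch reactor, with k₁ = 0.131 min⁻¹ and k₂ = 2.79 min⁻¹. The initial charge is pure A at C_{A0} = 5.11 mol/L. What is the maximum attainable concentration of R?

0.206 mol/L

Evaluating C_R at t_opt = ln(k₂/k₁)/(k₂−k₁) gives C_{R,max}/C_{A0} = (k₁/k₂)^[k₂/(k₂−k₁)].
= (0.131/2.79)^(2.79/(2.79−0.131)) = (0.04695)^(1.049) = 0.04039.
C_{R,max} = 0.04039×5.11 = 0.206 mol/L.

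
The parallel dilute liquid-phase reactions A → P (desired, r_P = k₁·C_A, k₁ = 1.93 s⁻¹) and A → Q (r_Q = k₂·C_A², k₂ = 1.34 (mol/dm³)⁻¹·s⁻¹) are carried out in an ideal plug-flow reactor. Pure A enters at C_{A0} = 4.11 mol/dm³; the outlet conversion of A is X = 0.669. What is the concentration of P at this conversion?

0.985 mol/dm³

C_A = C_{A0}(1−X) = 1.360 mol/dm³.
Along a PFR/batch, dC_P/dC_A = −r_P/(r_P+r_Q) = −k₁/(k₁+k₂·C_A).
Integrating from C_{A0} to C_A: C_P = (1.93/1.34)·ln[(1.93+1.34·4.11)/(1.93+1.34·1.36)] = 1.440·ln(7.437/3.753) = 0.9851 mol/dm³.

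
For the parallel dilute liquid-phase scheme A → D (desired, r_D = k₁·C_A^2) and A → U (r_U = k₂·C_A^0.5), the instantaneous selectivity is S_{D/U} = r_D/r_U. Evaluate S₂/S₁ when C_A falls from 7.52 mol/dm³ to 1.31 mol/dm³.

S_{D/U} = (k₁/k₂)·C_A^1.5, so S₂/S₁ = (C_{A,2}/C_{A,1})^1.5.
= (1.31/7.52)^1.5 = (0.1742)^1.5 = 0.0727.

0.0727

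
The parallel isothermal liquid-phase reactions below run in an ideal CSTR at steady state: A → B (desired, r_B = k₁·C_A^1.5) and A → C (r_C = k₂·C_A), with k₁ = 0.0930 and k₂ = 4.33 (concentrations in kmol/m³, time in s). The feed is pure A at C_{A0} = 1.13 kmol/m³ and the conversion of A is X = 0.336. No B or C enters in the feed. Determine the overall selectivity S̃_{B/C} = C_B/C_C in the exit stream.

Exit C_A = C_{A0}(1−X) = 1.13×0.664 = 0.7503 kmol/m³.
A CSTR operates uniformly at the exit composition, giving r_B = 0.06044 and r_C = 3.249 (each k·C_A^n at C_A = 0.7503).
Overall selectivity = C_B/C_C = r_Bτ/(r_Cτ) = r_B/r_C = 0.0186.

0.0186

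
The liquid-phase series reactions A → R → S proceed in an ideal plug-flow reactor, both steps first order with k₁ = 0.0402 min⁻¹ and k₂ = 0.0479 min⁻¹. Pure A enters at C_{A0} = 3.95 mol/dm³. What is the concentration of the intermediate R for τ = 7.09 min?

0.824 mol/dm³

Solving the coupled first-order balances gives C_R(τ) = [k₁/(k₂−k₁)]·C_{A0}·(e^(−k₁τ) − e^(−k₂τ)).
e^(−k₁τ) = e^(−0.0402×7.09) = e^(−0.2850) = 0.7520; e^(−k₂τ) = e^(−0.3396) = 0.7120.
C_R = 0.0402×3.95/(0.0479−0.0402) × (0.7520−0.7120) = 20.62×0.03995 = 0.8239 mol/dm³.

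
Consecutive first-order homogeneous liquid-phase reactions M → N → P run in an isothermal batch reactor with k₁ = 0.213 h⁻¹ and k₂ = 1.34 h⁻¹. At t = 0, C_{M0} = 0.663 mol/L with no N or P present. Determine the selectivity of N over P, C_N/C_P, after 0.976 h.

1.20

Solving the coupled first-order balances gives C_N(t) = [k₁/(k₂−k₁)]·C_{M0}·(e^(−k₁t) − e^(−k₂t)).
e^(−k₁t) = e^(−0.213×0.976) = e^(−0.2079) = 0.8123; e^(−k₂t) = e^(−1.308) = 0.2704.
C_N = 0.213×0.663/(1.34−0.213) × (0.8123−0.2704) = 0.1253×0.5419 = 0.06790 mol/L.
C_M = C_{M0}e^(−k₁t) = 0.5386 mol/L, so C_P = C_{M0}−C_M−C_N = 0.05654 mol/L; C_N/C_P = 1.20.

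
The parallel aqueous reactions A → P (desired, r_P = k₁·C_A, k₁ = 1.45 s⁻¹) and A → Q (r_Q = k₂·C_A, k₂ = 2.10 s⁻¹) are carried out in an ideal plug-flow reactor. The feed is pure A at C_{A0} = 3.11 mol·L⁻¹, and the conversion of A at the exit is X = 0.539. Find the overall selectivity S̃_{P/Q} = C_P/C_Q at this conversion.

C_A = C_{A0}(1−X) = 1.434 mol·L⁻¹.
Both paths are first order in A, so the instantaneous fraction to P is constant: dC_P/d(−C_A) = k₁/(k₁+k₂) = 0.4085.
C_P = 0.4085·(C_{A0}−C_A) = 0.4085×1.676 = 0.685 mol·L⁻¹.
C_Q = (C_{A0}−C_A)−C_P = 0.9916 mol·L⁻¹; S̃_{P/Q} = 0.6847/0.9916 = 0.690.

0.690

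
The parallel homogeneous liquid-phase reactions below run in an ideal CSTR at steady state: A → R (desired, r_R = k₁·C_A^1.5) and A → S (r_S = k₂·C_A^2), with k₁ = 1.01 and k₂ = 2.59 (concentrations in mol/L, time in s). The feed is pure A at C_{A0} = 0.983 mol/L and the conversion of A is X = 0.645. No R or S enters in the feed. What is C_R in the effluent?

Exit C_A = C_{A0}(1−X) = 0.983×0.355 = 0.3490 mol/L.
Rates in a CSTR are evaluated at the outlet concentration: r_R = 1.01×0.3490^1.5 = 0.2082, r_S = 2.59×0.3490^2 = 0.3154.
Fraction of consumed A going to R: r_R/(r_R+r_S) = 0.3976.
C_R = 0.3976·C_{A0}·X = 0.3976×0.983×0.645 = 0.252 mol/L.

0.252 mol/L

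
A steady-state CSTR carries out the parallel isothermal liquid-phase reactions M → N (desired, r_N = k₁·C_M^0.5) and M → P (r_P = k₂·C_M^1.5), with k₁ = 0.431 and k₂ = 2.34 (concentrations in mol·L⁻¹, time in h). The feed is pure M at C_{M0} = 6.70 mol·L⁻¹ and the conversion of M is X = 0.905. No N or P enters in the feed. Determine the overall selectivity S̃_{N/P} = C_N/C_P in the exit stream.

0.289

Exit C_M = C_{M0}(1−X) = 6.70×0.0950 = 0.6365 mol·L⁻¹.
Rates in a CSTR are evaluated at the outlet concentration: r_N = 0.431×0.6365^0.5 = 0.3439, r_P = 2.34×0.6365^1.5 = 1.188.
Overall selectivity = C_N/C_P = r_Nτ/(r_Pτ) = r_N/r_P = 0.289.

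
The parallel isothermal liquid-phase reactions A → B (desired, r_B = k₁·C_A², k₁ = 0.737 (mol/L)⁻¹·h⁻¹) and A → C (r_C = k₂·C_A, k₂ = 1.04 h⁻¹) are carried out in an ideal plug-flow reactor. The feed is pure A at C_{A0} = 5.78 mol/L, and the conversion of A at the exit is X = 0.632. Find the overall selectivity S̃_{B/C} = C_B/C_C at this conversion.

C_A = C_{A0}(1−X) = 2.127 mol/L.
Along a PFR/batch, dC_C/dC_A = −r_C/(r_B+r_C) = −k₂/(k₂+k₁·C_A).
Integrating from C_{A0} to C_A: C_C = (1.04/0.737)·ln[(1.04+0.737·5.78)/(1.04+0.737·2.13)] = 1.411·ln(5.300/2.608) = 1.001 mol/L.
Then C_B = (C_{A0}−C_A) − C_C = 3.653 − 1.001 = 2.652 mol/L.
S̃_{B/C} = C_B/C_C = 2.652/1.001 = 2.65.

2.65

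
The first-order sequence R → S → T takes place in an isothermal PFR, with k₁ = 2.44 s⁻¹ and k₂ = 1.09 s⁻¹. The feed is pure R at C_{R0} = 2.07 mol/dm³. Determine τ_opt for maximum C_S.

0.597 s

Setting dC_S/dτ = 0 gives τ_opt = ln(k₂/k₁)/(k₂−k₁).
= ln(1.09/2.44)/(1.09−2.44) = ln(0.4467)/-1.350 = -0.8058/-1.350 = 0.597 s.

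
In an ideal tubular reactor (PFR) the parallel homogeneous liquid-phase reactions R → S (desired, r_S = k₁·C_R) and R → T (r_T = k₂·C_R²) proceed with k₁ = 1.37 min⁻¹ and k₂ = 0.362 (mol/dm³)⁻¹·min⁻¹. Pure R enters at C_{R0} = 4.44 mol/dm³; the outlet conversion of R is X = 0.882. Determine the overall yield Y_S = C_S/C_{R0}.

C_R = C_{R0}(1−X) = 0.5239 mol/dm³.
Along a PFR/batch, dC_S/dC_R = −r_S/(r_S+r_T) = −k₁/(k₁+k₂·C_R).
Integrating from C_{R0} to C_R: C_S = (1.37/0.362)·ln[(1.37+0.362·4.44)/(1.37+0.362·0.524)] = 3.785·ln(2.977/1.560) = 2.447 mol/dm³.
Y_S = C_S/C_{R0} = 2.447/4.44 = 0.551.

0.551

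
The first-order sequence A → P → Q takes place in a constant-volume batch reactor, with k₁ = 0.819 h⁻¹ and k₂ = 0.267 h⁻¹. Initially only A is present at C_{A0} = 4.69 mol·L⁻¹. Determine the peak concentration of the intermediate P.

Evaluating C_P at t_opt = ln(k₂/k₁)/(k₂−k₁) gives C_{P,max}/C_{A0} = (k₁/k₂)^[k₂/(k₂−k₁)].
= (0.819/0.267)^(0.267/(0.267−0.819)) = (3.067)^(-0.4837) = 0.5815.
C_{P,max} = 0.5815×4.69 = 2.73 mol·L⁻¹.

2.73 mol·L⁻¹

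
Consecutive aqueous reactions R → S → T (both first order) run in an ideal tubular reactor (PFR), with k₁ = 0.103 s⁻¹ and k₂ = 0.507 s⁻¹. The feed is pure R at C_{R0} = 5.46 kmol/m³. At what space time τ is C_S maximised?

For first-order series the maximum of C_S occurs at τ_opt = ln(k₂/k₁)/(k₂−k₁).
= ln(0.507/0.103)/(0.507−0.103) = ln(4.922)/0.4040 = 1.594/0.4040 = 3.95 s.

3.95 s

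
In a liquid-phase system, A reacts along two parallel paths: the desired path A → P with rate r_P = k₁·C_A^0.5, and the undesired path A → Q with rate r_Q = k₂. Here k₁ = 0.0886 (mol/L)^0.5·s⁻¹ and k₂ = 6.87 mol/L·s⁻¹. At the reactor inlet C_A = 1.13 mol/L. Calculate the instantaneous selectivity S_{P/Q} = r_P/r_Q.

S_{P/Q} = r_P/r_Q = (k₁·C_A^0.5)/(k₂) = (k₁/k₂)·C_A^0.5.
= (0.0886×1.130^0.5) / (6.87) = 0.09418/6.870 = 0.0137.

0.0137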